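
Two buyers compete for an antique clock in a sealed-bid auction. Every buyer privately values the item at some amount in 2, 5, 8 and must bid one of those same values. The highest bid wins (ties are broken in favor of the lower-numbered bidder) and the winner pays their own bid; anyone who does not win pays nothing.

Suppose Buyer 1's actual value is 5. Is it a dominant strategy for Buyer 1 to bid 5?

Consider the case where Buyer 2 bids 2.
Truthful bid 5: wins, pays 5, utility 5 - 5 = 0.
Bid 2 instead: wins, pays 2, utility 5 - 2 = 3.
Since 3 > 0, bidding 2 is strictly better here, so truthful bidding is not dominant.

No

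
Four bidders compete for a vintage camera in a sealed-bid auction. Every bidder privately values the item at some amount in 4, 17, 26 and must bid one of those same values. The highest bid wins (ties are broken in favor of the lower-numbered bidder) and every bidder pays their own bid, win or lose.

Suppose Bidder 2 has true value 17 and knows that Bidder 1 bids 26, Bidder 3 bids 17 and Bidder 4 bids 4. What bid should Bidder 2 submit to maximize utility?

4

Bid 4: loses but pays 4, utility -4.
Bid 17: loses but pays 17, utility -17.
Bid 26: loses but pays 26, utility -26.
The best choice is 4 with utility -4.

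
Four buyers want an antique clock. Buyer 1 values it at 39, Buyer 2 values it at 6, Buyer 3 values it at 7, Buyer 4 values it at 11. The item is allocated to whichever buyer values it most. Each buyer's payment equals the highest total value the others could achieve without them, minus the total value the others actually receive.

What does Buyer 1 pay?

11

Buyer 1 has the highest value and receives the item.
Without Buyer 1, the item would go to the next-highest value, 11, so the others could achieve 11.
With Buyer 1 present and winning, the others receive nothing, so their total is 0.
Payment = 11 - 0 = 11.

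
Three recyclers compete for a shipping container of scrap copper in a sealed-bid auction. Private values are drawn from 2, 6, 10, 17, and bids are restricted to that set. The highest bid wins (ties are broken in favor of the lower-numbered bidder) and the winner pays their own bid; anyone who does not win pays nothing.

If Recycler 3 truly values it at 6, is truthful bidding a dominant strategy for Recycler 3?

Check each profile of the others' bids and compare truth against every alternative bid.
Others bid (2, 2): truth gives 0, best alternative gives 0.
Others bid (2, 6): truth gives 0, best alternative gives 0.
Others bid (2, 10): truth gives 0, best alternative gives 0.
Others bid (2, 17): truth gives 0, best alternative gives 0.
Others bid (6, 2): truth gives 0, best alternative gives 0.
Others bid (6, 6): truth gives 0, best alternative gives 0.
(Remaining 10 profiles checked similarly; truth is weakly best in each.)
In every case the truthful bid is at least as good as any alternative, so it is a dominant strategy.

Yes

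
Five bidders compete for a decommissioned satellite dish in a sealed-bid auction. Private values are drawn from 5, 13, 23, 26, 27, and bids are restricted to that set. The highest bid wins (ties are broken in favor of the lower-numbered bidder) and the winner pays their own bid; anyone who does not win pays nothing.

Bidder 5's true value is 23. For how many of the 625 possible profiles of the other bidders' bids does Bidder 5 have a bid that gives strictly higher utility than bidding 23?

Others bid (5, 5, 5, 5): truth gives 0; bid 13 gives 10 > 0. Violating.
Others bid (5, 5, 5, 13): truth gives 0; no alternative beats it.
Others bid (5, 5, 5, 23): truth gives 0; no alternative beats it.
(Checking all 625 profiles: 1 has a profitable deviation, 624 do not.)

1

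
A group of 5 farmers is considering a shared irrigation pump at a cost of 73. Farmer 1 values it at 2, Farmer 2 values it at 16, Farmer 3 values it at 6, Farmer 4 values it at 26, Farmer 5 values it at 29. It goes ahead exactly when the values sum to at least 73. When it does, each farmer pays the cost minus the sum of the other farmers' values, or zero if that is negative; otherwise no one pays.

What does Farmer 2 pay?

Total value 79 ≥ cost 73, so the project is built.
The other farmers' values sum to 63.
Cost minus that sum is 73 - 63 = 10.

10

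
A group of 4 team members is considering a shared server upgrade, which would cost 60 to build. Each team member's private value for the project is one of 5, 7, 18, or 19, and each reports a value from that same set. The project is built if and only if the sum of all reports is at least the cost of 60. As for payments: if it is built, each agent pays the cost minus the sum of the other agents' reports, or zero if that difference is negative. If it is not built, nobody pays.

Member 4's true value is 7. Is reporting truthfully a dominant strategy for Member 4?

Yes

Check each profile of the others' reports and compare truth against every alternative report.
Others report (19, 19, 19): truth gives 4, best alternative gives 4.
Others report (18, 19, 19): truth gives 3, best alternative gives 3.
Others report (19, 18, 19): truth gives 3, best alternative gives 3.
Others report (19, 19, 18): truth gives 3, best alternative gives 3.
Others report (18, 18, 19): truth gives 2, best alternative gives 2.
Others report (18, 19, 18): truth gives 2, best alternative gives 2.
(Remaining 58 profiles checked similarly; truth is weakly best in each.)
In every case the truthful report is at least as good as any alternative, so it is a dominant strategy.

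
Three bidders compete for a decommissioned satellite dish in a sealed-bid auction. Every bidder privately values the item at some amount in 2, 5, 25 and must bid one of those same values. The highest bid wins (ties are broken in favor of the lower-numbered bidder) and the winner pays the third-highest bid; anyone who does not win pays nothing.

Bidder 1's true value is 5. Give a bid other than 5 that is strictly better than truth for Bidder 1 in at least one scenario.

Suppose Bidder 2 bids 2 and Bidder 3 bids 25.
Bid 5: loses, pays 0, utility 0.
Bid 25: wins, pays 2, utility 5 - 2 = 3.
So bidding 25 beats truth here (3 > 0).

25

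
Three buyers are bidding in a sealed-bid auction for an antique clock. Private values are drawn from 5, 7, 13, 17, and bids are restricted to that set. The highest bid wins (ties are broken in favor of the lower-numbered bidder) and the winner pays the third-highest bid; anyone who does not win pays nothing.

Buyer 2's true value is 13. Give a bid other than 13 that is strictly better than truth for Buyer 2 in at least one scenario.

17

Suppose Buyer 1 bids 5 and Buyer 3 bids 17.
Bid 13: loses, pays 0, utility 0.
Bid 17: wins, pays 5, utility 13 - 5 = 8.
So bidding 17 beats truth here (8 > 0).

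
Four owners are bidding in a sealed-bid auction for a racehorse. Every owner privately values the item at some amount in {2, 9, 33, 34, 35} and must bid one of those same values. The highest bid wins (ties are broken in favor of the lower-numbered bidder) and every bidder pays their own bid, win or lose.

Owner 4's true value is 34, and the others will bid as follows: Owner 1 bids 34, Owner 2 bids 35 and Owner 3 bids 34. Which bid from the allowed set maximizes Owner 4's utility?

2

Bid 2: loses but pays 2, utility -2.
Bid 9: loses but pays 9, utility -9.
Bid 33: loses but pays 33, utility -33.
Bid 34: loses but pays 34, utility -34.
Bid 35: loses but pays 35, utility -35.
The best choice is 2 with utility -2.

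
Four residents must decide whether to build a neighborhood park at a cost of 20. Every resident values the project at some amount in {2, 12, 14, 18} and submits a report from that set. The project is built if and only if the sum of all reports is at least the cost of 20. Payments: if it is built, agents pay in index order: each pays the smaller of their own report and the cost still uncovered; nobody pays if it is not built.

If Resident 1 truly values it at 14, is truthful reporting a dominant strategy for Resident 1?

No

Consider the case where Resident 2 reports 2, Resident 3 reports 2 and Resident 4 reports 12.
Truthful report 14: project built, pays 14, utility 14 - 14 = 0.
Report 12 instead: project built, pays 12, utility 14 - 12 = 2.
Since 2 > 0, reporting 12 is strictly better here, so truthful reporting is not dominant.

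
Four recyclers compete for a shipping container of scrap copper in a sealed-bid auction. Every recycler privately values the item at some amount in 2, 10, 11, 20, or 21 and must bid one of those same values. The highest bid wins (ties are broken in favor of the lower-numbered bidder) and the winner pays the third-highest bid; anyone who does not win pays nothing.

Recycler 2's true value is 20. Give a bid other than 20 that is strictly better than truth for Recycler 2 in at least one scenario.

Suppose Recycler 1 bids 2, Recycler 3 bids 2 and Recycler 4 bids 21.
Bid 20: loses, pays 0, utility 0.
Bid 21: wins, pays 2, utility 20 - 2 = 18.
So bidding 21 beats truth here (18 > 0).

21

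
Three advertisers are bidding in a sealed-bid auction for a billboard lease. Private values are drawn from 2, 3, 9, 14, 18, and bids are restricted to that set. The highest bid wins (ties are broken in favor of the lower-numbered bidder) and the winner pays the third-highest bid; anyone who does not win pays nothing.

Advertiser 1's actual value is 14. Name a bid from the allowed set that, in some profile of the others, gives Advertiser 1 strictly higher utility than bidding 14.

Suppose Advertiser 2 bids 2 and Advertiser 3 bids 18.
Bid 14: loses, pays 0, utility 0.
Bid 18: wins, pays 2, utility 14 - 2 = 12.
So bidding 18 beats truth here (12 > 0).

18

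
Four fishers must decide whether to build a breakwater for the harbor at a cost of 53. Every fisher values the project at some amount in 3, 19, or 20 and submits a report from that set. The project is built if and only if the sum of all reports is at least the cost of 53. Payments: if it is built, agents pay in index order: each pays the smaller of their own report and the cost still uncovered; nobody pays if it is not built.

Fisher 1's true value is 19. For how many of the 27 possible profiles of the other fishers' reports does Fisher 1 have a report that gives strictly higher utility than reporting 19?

8

Others report (19, 19, 19): truth gives 0; report 3 gives 16 > 0. Violating.
Others report (19, 19, 20): truth gives 0; report 3 gives 16 > 0. Violating.
Others report (19, 20, 19): truth gives 0; report 3 gives 16 > 0. Violating.
Others report (19, 20, 20): truth gives 0; report 3 gives 16 > 0. Violating.
Others report (3, 3, 3): truth gives 0; no alternative beats it.
Others report (3, 3, 19): truth gives 0; no alternative beats it.
(Checking all 27 profiles: 8 have a profitable deviation, 19 do not.)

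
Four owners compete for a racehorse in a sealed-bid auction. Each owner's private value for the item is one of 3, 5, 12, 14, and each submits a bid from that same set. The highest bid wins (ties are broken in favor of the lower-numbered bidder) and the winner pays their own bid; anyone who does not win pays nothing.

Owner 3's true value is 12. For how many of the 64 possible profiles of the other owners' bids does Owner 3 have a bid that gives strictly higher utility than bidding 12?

Others bid (3, 3, 3): truth gives 0; bid 5 gives 7 > 0. Violating.
Others bid (3, 3, 5): truth gives 0; bid 5 gives 7 > 0. Violating.
Others bid (3, 3, 12): truth gives 0; no alternative beats it.
Others bid (3, 3, 14): truth gives 0; no alternative beats it.
(Checking all 64 profiles: 2 have a profitable deviation, 62 do not.)

2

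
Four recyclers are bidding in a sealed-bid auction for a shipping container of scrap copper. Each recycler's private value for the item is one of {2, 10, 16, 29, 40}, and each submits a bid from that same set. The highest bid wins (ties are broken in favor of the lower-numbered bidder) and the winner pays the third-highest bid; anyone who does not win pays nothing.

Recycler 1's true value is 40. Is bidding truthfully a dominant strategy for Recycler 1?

Yes

Check each profile of the others' bids and compare truth against every alternative bid.
Others bid (2, 2, 40): truth gives 38, best alternative gives 0.
Others bid (2, 40, 2): truth gives 38, best alternative gives 0.
Others bid (40, 2, 2): truth gives 38, best alternative gives 0.
Others bid (2, 10, 40): truth gives 30, best alternative gives 0.
Others bid (2, 40, 10): truth gives 30, best alternative gives 0.
Others bid (10, 2, 40): truth gives 30, best alternative gives 0.
(Remaining 119 profiles checked similarly; truth is weakly best in each.)
In every case the truthful bid is at least as good as any alternative, so it is a dominant strategy.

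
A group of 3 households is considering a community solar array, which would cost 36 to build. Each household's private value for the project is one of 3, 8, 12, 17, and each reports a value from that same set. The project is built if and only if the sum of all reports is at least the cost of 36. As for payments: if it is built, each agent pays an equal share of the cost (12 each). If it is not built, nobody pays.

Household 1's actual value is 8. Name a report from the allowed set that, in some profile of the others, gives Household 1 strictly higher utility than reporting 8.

3

Suppose Household 2 reports 12 and Household 3 reports 17.
Report 8: project built, pays 12, utility 8 - 12 = -4.
Report 3: project not built, utility 0.
So reporting 3 beats truth here (0 > -4).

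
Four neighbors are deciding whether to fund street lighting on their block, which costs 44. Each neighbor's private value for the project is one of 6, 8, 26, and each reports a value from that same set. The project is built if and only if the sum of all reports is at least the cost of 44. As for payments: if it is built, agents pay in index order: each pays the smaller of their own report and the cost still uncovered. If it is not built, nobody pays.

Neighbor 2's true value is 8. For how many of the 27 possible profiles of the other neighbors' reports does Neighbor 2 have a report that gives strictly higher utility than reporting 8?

Others report (6, 6, 26): truth gives 0; report 6 gives 2 > 0. Violating.
Others report (6, 8, 26): truth gives 0; report 6 gives 2 > 0. Violating.
Others report (6, 26, 6): truth gives 0; report 6 gives 2 > 0. Violating.
Others report (6, 26, 8): truth gives 0; report 6 gives 2 > 0. Violating.
Others report (6, 6, 6): truth gives 0; no alternative beats it.
Others report (6, 6, 8): truth gives 0; no alternative beats it.
(Checking all 27 profiles: 19 have a profitable deviation, 8 do not.)

19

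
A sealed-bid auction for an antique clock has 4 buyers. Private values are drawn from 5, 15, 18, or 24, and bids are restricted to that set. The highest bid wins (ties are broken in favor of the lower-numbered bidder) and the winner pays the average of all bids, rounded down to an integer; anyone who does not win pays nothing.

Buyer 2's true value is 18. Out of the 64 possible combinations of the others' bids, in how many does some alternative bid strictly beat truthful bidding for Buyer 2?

Others bid (5, 5, 5): truth gives 10; bid 15 gives 11 > 10. Violating.
Others bid (5, 5, 24): truth gives 0; bid 24 gives 4 > 0. Violating.
Others bid (5, 15, 15): truth gives 5; bid 15 gives 6 > 5. Violating.
Others bid (5, 15, 24): truth gives 0; bid 24 gives 1 > 0. Violating.
Others bid (5, 5, 15): truth gives 8; no alternative beats it.
Others bid (5, 5, 18): truth gives 7; no alternative beats it.
(Checking all 64 profiles: 17 have a profitable deviation, 47 do not.)

17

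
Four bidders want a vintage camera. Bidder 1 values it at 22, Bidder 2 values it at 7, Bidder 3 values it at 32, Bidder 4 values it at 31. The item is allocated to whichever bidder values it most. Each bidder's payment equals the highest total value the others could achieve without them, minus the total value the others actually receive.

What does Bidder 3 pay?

Bidder 3 has the highest value and receives the item.
Without Bidder 3, the item would go to the next-highest value, 31, so the others could achieve 31.
With Bidder 3 present and winning, the others receive nothing, so their total is 0.
Payment = 31 - 0 = 31.

31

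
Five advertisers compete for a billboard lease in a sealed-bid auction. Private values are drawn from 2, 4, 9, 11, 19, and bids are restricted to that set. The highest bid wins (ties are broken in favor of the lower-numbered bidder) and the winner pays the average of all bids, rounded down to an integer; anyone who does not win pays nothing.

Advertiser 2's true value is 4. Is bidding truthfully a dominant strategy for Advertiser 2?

Consider the case where Advertiser 1 bids 4, Advertiser 3 bids 2, Advertiser 4 bids 2 and Advertiser 5 bids 2.
Truthful bid 4: loses, pays 0, utility 0.
Bid 9 instead: wins, pays 3, utility 4 - 3 = 1.
Since 1 > 0, bidding 9 is strictly better here, so truthful bidding is not dominant.

No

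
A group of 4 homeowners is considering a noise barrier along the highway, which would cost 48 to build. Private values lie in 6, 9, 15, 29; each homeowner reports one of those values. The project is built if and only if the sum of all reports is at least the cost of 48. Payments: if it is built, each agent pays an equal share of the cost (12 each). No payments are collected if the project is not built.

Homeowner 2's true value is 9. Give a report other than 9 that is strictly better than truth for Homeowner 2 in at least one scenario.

Suppose Homeowner 1 reports 6, Homeowner 3 reports 6 and Homeowner 4 reports 29.
Report 9: project built, pays 12, utility 9 - 12 = -3.
Report 6: project not built, utility 0.
So reporting 6 beats truth here (0 > -3).

6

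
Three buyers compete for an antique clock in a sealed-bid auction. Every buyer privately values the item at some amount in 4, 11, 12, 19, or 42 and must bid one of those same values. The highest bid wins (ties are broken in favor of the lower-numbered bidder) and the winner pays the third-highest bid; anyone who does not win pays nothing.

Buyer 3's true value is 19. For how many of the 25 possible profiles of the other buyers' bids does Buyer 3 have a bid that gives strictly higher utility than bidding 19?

6

Others bid (4, 19): truth gives 0; bid 42 gives 15 > 0. Violating.
Others bid (11, 19): truth gives 0; bid 42 gives 8 > 0. Violating.
Others bid (12, 19): truth gives 0; bid 42 gives 7 > 0. Violating.
Others bid (19, 4): truth gives 0; bid 42 gives 15 > 0. Violating.
Others bid (4, 4): truth gives 15; no alternative beats it.
Others bid (4, 11): truth gives 15; no alternative beats it.
(Checking all 25 profiles: 6 have a profitable deviation, 19 do not.)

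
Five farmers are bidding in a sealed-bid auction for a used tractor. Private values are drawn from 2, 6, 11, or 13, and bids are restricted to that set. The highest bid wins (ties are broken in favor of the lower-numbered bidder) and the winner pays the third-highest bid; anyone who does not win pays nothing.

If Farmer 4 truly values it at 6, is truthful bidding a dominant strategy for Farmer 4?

No

Consider the case where Farmer 1 bids 2, Farmer 2 bids 2, Farmer 3 bids 2 and Farmer 5 bids 11.
Truthful bid 6: loses, pays 0, utility 0.
Bid 11 instead: wins, pays 2, utility 6 - 2 = 4.
Since 4 > 0, bidding 11 is strictly better here, so truthful bidding is not dominant.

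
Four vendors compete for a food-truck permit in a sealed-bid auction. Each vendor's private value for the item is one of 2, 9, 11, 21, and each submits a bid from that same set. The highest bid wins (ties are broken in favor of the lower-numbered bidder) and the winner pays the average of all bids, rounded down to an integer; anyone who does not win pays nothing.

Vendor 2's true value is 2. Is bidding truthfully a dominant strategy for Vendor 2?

Yes

Check each profile of the others' bids and compare truth against every alternative bid.
Others bid (2, 9, 9): truth gives 0, best alternative gives -5.
Others bid (2, 2, 9): truth gives 0, best alternative gives -3.
Others bid (2, 9, 2): truth gives 0, best alternative gives -3.
Others bid (2, 2, 2): truth gives 0, best alternative gives -1.
Others bid (2, 2, 11): truth gives 0, best alternative gives 0.
Others bid (2, 2, 21): truth gives 0, best alternative gives 0.
(Remaining 58 profiles checked similarly; truth is weakly best in each.)
In every case the truthful bid is at least as good as any alternative, so it is a dominant strategy.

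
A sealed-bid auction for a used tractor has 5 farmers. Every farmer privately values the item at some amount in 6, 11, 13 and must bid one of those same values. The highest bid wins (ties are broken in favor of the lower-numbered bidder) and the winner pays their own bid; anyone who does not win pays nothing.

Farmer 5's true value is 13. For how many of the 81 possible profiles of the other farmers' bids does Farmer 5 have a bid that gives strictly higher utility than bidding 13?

Others bid (6, 6, 6, 6): truth gives 0; bid 11 gives 2 > 0. Violating.
Others bid (6, 6, 6, 11): truth gives 0; no alternative beats it.
Others bid (6, 6, 6, 13): truth gives 0; no alternative beats it.
(Checking all 81 profiles: 1 has a profitable deviation, 80 do not.)

1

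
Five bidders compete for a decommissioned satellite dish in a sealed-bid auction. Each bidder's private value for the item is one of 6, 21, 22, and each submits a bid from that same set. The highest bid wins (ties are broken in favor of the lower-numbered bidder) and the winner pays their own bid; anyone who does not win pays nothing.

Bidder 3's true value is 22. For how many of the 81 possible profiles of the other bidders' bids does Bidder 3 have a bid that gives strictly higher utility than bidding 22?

Others bid (6, 6, 6, 6): truth gives 0; bid 21 gives 1 > 0. Violating.
Others bid (6, 6, 6, 21): truth gives 0; bid 21 gives 1 > 0. Violating.
Others bid (6, 6, 21, 6): truth gives 0; bid 21 gives 1 > 0. Violating.
Others bid (6, 6, 21, 21): truth gives 0; bid 21 gives 1 > 0. Violating.
Others bid (6, 6, 6, 22): truth gives 0; no alternative beats it.
Others bid (6, 6, 21, 22): truth gives 0; no alternative beats it.
(Checking all 81 profiles: 4 have a profitable deviation, 77 do not.)

4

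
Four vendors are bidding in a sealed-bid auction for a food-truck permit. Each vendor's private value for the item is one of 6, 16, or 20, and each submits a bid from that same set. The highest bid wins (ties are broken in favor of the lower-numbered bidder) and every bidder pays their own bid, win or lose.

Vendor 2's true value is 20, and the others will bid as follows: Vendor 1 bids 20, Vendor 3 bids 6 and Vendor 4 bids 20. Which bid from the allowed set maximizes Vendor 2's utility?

Bid 6: loses but pays 6, utility -6.
Bid 16: loses but pays 16, utility -16.
Bid 20: loses but pays 20, utility -20.
The best choice is 6 with utility -6.

6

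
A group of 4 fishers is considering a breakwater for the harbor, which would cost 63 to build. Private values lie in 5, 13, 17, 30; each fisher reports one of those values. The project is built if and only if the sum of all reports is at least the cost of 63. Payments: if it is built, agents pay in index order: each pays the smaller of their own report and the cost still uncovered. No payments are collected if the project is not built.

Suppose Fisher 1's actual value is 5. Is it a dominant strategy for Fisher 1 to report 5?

Check each profile of the others' reports and compare truth against every alternative report.
Others report (5, 17, 30): truth gives 0, best alternative gives -8.
Others report (5, 30, 17): truth gives 0, best alternative gives -8.
Others report (5, 30, 30): truth gives 0, best alternative gives -8.
Others report (13, 13, 30): truth gives 0, best alternative gives -8.
Others report (13, 17, 30): truth gives 0, best alternative gives -8.
Others report (13, 30, 13): truth gives 0, best alternative gives -8.
(Remaining 58 profiles checked similarly; truth is weakly best in each.)
In every case the truthful report is at least as good as any alternative, so it is a dominant strategy.

Yes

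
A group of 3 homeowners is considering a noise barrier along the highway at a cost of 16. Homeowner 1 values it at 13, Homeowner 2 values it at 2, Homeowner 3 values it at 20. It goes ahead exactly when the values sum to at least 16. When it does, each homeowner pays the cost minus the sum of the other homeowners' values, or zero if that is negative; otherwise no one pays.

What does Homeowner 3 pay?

1

Total value 35 ≥ cost 16, so the project is built.
The other homeowners' values sum to 15.
Cost minus that sum is 16 - 15 = 1.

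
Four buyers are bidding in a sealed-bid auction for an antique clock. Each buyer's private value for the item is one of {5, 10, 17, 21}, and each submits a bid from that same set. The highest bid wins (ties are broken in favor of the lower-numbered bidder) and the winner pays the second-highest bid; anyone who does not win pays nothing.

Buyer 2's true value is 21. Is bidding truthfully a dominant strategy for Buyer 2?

Yes

Check each profile of the others' bids and compare truth against every alternative bid.
Others bid (17, 5, 5): truth gives 4, best alternative gives 0.
Others bid (17, 5, 10): truth gives 4, best alternative gives 0.
Others bid (17, 5, 17): truth gives 4, best alternative gives 0.
Others bid (17, 10, 5): truth gives 4, best alternative gives 0.
Others bid (17, 10, 10): truth gives 4, best alternative gives 0.
Others bid (17, 10, 17): truth gives 4, best alternative gives 0.
(Remaining 58 profiles checked similarly; truth is weakly best in each.)
In every case the truthful bid is at least as good as any alternative, so it is a dominant strategy.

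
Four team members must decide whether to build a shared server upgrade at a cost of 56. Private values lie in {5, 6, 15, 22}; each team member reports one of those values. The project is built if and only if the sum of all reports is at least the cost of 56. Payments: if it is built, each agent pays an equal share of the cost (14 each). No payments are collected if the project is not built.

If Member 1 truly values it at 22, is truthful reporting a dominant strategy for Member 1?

Check each profile of the others' reports and compare truth against every alternative report.
Others report (5, 15, 15): truth gives 8, best alternative gives 0.
Others report (6, 6, 22): truth gives 8, best alternative gives 0.
Others report (6, 15, 15): truth gives 8, best alternative gives 0.
Others report (6, 22, 6): truth gives 8, best alternative gives 0.
Others report (15, 5, 15): truth gives 8, best alternative gives 0.
Others report (15, 6, 15): truth gives 8, best alternative gives 0.
(Remaining 58 profiles checked similarly; truth is weakly best in each.)
In every case the truthful report is at least as good as any alternative, so it is a dominant strategy.

Yes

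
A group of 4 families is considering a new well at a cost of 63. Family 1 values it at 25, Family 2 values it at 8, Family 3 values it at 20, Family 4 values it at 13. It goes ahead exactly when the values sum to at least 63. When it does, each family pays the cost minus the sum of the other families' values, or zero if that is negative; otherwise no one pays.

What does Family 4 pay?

10

Total value 66 ≥ cost 63, so the project is built.
The other families' values sum to 53.
Cost minus that sum is 63 - 53 = 10.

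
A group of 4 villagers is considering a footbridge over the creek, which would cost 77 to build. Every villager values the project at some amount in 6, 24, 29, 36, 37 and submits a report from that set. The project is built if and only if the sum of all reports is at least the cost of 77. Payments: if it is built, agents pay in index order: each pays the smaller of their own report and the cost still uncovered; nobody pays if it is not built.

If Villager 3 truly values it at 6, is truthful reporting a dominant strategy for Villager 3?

Check each profile of the others' reports and compare truth against every alternative report.
Others report (6, 24, 24): truth gives 0, best alternative gives -18.
Others report (6, 24, 29): truth gives 0, best alternative gives -18.
Others report (6, 24, 36): truth gives 0, best alternative gives -18.
Others report (6, 24, 37): truth gives 0, best alternative gives -18.
Others report (6, 29, 24): truth gives 0, best alternative gives -18.
Others report (6, 29, 29): truth gives 0, best alternative gives -18.
(Remaining 119 profiles checked similarly; truth is weakly best in each.)
In every case the truthful report is at least as good as any alternative, so it is a dominant strategy.

Yes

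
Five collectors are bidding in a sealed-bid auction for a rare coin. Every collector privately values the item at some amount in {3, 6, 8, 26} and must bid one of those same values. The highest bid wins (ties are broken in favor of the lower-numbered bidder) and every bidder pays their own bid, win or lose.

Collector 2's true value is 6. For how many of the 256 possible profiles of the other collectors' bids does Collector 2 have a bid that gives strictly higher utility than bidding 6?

Others bid (3, 3, 3, 8): truth gives -6; bid 8 gives -2 > -6. Violating.
Others bid (3, 3, 3, 26): truth gives -6; bid 3 gives -3 > -6. Violating.
Others bid (3, 3, 6, 8): truth gives -6; bid 8 gives -2 > -6. Violating.
Others bid (3, 3, 6, 26): truth gives -6; bid 3 gives -3 > -6. Violating.
Others bid (3, 3, 3, 3): truth gives 0; no alternative beats it.
Others bid (3, 3, 3, 6): truth gives 0; no alternative beats it.
(Checking all 256 profiles: 248 have a profitable deviation, 8 do not.)

248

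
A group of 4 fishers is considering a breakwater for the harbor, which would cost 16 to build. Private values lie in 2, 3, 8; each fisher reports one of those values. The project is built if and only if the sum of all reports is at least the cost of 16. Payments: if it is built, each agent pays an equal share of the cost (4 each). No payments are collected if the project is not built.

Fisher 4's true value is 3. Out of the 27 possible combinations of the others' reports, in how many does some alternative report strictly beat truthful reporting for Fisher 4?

6

Others report (2, 3, 8): truth gives -1; report 2 gives 0 > -1. Violating.
Others report (2, 8, 3): truth gives -1; report 2 gives 0 > -1. Violating.
Others report (3, 2, 8): truth gives -1; report 2 gives 0 > -1. Violating.
Others report (3, 8, 2): truth gives -1; report 2 gives 0 > -1. Violating.
Others report (2, 2, 2): truth gives 0; no alternative beats it.
Others report (2, 2, 3): truth gives 0; no alternative beats it.
(Checking all 27 profiles: 6 have a profitable deviation, 21 do not.)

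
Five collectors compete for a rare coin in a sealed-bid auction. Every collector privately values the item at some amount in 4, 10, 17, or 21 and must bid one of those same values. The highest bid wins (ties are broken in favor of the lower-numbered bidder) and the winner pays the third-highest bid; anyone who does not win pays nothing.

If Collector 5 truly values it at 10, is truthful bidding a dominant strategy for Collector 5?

No

Consider the case where Collector 1 bids 4, Collector 2 bids 4, Collector 3 bids 4 and Collector 4 bids 10.
Truthful bid 10: loses, pays 0, utility 0.
Bid 17 instead: wins, pays 4, utility 10 - 4 = 6.
Since 6 > 0, bidding 17 is strictly better here, so truthful bidding is not dominant.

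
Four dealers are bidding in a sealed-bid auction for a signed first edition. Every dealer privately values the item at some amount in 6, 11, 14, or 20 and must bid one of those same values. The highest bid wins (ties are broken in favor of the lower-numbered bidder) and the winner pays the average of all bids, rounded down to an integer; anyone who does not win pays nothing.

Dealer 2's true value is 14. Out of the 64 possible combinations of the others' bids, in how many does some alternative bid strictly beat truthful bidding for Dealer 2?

Others bid (6, 6, 6): truth gives 6; bid 11 gives 7 > 6. Violating.
Others bid (6, 6, 11): truth gives 5; bid 11 gives 6 > 5. Violating.
Others bid (6, 6, 20): truth gives 0; bid 20 gives 1 > 0. Violating.
Others bid (6, 11, 6): truth gives 5; bid 11 gives 6 > 5. Violating.
Others bid (6, 6, 14): truth gives 4; no alternative beats it.
Others bid (6, 11, 14): truth gives 3; no alternative beats it.
(Checking all 64 profiles: 11 have a profitable deviation, 53 do not.)

11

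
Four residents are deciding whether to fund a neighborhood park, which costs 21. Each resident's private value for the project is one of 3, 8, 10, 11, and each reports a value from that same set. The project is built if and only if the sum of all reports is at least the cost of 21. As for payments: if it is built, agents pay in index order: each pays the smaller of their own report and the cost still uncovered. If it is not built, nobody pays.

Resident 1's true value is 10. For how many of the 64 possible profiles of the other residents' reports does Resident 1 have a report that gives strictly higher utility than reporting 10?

Others report (3, 3, 8): truth gives 0; report 8 gives 2 > 0. Violating.
Others report (3, 3, 10): truth gives 0; report 8 gives 2 > 0. Violating.
Others report (3, 3, 11): truth gives 0; report 8 gives 2 > 0. Violating.
Others report (3, 8, 3): truth gives 0; report 8 gives 2 > 0. Violating.
Others report (3, 3, 3): truth gives 0; no alternative beats it.
(Checking all 64 profiles: 63 have a profitable deviation, 1 does not.)

63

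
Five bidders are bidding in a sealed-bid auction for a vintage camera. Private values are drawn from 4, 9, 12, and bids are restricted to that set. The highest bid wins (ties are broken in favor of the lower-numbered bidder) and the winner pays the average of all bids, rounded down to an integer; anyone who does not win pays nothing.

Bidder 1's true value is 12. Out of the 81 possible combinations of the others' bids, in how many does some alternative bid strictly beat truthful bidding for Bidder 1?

Others bid (4, 4, 4, 4): truth gives 7; bid 4 gives 8 > 7. Violating.
Others bid (4, 4, 4, 9): truth gives 6; no alternative beats it.
Others bid (4, 4, 4, 12): truth gives 5; no alternative beats it.
(Checking all 81 profiles: 1 has a profitable deviation, 80 do not.)

1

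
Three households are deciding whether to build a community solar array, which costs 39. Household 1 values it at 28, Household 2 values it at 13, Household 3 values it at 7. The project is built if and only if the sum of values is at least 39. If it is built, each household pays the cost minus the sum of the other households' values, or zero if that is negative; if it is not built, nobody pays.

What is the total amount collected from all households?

Total value 48 ≥ cost 39, so it is built.
Household 1: others sum to 20; max(0, 39 - 20) = 19.
Household 2: others sum to 35; max(0, 39 - 35) = 4.
Household 3: others sum to 41; max(0, 39 - 41) = 0.
Total collected = 19 + 4 + 0 = 23.

23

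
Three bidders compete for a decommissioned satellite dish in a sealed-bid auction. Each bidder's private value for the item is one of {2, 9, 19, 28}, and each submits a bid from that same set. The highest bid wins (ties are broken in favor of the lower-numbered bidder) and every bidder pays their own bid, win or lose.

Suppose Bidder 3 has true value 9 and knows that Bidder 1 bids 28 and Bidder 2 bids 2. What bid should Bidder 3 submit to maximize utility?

Bid 2: loses but pays 2, utility -2.
Bid 9: loses but pays 9, utility -9.
Bid 19: loses but pays 19, utility -19.
Bid 28: loses but pays 28, utility -28.
The best choice is 2 with utility -2.

2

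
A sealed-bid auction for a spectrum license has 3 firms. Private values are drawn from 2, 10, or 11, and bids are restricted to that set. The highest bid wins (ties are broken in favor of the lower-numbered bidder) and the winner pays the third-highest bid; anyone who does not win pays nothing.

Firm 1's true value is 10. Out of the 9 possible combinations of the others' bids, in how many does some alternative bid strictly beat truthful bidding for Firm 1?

Others bid (2, 11): truth gives 0; bid 11 gives 8 > 0. Violating.
Others bid (11, 2): truth gives 0; bid 11 gives 8 > 0. Violating.
Others bid (2, 2): truth gives 8; no alternative beats it.
Others bid (2, 10): truth gives 8; no alternative beats it.
(Checking all 9 profiles: 2 have a profitable deviation, 7 do not.)

2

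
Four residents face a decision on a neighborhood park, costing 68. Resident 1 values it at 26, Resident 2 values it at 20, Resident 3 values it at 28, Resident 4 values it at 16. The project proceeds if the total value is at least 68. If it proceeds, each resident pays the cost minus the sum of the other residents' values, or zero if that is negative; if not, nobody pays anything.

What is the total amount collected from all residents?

10

Total value 90 ≥ cost 68, so it is built.
Resident 1: others sum to 64; max(0, 68 - 64) = 4.
Resident 2: others sum to 70; max(0, 68 - 70) = 0.
Resident 3: others sum to 62; max(0, 68 - 62) = 6.
Resident 4: others sum to 74; max(0, 68 - 74) = 0.
Total collected = 4 + 0 + 6 + 0 = 10.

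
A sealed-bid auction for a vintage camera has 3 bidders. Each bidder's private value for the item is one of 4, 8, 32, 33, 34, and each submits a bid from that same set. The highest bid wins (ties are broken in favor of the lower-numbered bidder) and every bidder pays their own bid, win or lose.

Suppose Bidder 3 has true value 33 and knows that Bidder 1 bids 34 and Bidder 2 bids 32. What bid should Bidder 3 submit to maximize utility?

Bid 4: loses but pays 4, utility -4.
Bid 8: loses but pays 8, utility -8.
Bid 32: loses but pays 32, utility -32.
Bid 33: loses but pays 33, utility -33.
Bid 34: loses but pays 34, utility -34.
The best choice is 4 with utility -4.

4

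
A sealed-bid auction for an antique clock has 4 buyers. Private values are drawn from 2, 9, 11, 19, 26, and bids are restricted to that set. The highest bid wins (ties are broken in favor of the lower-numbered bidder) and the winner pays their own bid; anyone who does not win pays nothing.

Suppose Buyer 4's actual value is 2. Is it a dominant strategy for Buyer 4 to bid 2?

Check each profile of the others' bids and compare truth against every alternative bid.
Others bid (2, 2, 2): truth gives 0, best alternative gives -7.
Others bid (2, 2, 9): truth gives 0, best alternative gives 0.
Others bid (2, 2, 11): truth gives 0, best alternative gives 0.
Others bid (2, 2, 19): truth gives 0, best alternative gives 0.
Others bid (2, 2, 26): truth gives 0, best alternative gives 0.
Others bid (2, 9, 2): truth gives 0, best alternative gives 0.
(Remaining 119 profiles checked similarly; truth is weakly best in each.)
In every case the truthful bid is at least as good as any alternative, so it is a dominant strategy.

Yes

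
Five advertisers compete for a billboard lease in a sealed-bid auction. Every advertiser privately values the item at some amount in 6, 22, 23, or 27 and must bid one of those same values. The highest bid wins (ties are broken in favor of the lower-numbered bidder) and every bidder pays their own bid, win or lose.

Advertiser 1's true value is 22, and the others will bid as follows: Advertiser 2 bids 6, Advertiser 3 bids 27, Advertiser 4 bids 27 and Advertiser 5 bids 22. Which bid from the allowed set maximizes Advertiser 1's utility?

27

Bid 6: loses but pays 6, utility -6.
Bid 22: loses but pays 22, utility -22.
Bid 23: loses but pays 23, utility -23.
Bid 27: wins, pays 27, utility 22 - 27 = -5.
The best choice is 27 with utility -5.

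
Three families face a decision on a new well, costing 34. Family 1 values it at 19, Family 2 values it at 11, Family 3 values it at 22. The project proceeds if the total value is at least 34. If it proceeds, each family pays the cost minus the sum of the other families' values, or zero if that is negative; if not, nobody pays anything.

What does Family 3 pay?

Total value 52 ≥ cost 34, so the project is built.
The other families' values sum to 30.
Cost minus that sum is 34 - 30 = 4.

4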